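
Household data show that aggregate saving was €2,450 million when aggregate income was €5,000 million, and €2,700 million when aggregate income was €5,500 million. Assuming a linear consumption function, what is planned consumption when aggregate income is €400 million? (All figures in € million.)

C = 250

MPS = ΔS/ΔY = (2700 − 2450)/(5500 − 5000) = 250/500 = 0.5
MPC = 1 − MPS = 0.5
Autonomous saving = 2450 − 0.5(5000) = -50, so a = 50
C = 50 + 0.5(400) = 50 + 200 = 250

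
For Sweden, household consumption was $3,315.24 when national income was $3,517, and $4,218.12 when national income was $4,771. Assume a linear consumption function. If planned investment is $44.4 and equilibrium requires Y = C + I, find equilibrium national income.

MPC = (4218.12 − 3315.24)/(4771 − 3517) = 902.88/1254 = 0.72
a = 3315.24 − 0.72(3517) = 783
Equilibrium: Y = 783 + 0.72Y + 44.4
0.28Y = 827.4, so Y = 827.4/0.28 = 2955

Y = 2955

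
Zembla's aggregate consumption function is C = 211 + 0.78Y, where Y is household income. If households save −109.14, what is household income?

Y = 463

S = Y − C = -211 + 0.22Y
-211 + 0.22Y = -109.14, so 0.22Y = 101.86 and Y = 463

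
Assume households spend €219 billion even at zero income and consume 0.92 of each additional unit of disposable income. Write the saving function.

S = -219 + 0.08Y

S = Y − C = Y − (219 + 0.92Y) = -219 + (1 − 0.92)Y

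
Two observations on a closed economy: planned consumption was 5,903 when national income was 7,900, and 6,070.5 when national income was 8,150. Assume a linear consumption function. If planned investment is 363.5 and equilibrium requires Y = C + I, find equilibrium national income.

MPC = (6070.5 − 5903)/(8150 − 7900) = 167.5/250 = 0.67
a = 5903 − 0.67(7900) = 610
Equilibrium: Y = 610 + 0.67Y + 363.5
0.33Y = 973.5, so Y = 973.5/0.33 = 2950

Y = 2950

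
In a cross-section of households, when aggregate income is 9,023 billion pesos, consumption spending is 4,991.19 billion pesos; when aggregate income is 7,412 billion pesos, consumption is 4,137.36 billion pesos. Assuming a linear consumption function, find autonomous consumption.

a = 209

MPC = ΔC/ΔY = (4991.19 − 4137.36)/(9023 − 7412) = 853.83/1611 = 0.53
a = C − MPC·Y = 4137.36 − 0.53(7412) = 4137.36 − 3928.36 = 209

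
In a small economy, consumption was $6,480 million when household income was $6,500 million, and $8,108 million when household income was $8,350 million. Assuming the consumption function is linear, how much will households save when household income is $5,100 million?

S = -148

MPC = (8108 − 6480)/(8350 − 6500) = 1628/1850 = 0.88
a = 6480 − 0.88(6500) = 6480 − 5720 = 760
C = 760 + 0.88(5100) = 5248
S = 5100 − 5248 = -148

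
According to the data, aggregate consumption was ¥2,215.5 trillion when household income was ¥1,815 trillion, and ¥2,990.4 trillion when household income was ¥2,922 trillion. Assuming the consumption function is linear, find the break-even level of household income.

Y = 3150

MPC = (2990.4 − 2215.5)/(2922 − 1815) = 774.9/1107 = 0.7
a = 2215.5 − 0.7(1815) = 2215.5 − 1270.5 = 945
Break-even: Y = a/(1−MPC) = 945/0.3 = 3150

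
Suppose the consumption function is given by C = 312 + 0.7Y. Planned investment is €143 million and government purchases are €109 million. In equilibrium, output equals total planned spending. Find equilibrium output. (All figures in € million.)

Y = 1880

Y = C + I + G = 312 + 0.7Y + 143 + 109
Y − 0.7Y = 564
0.3Y = 564, so Y = 564/0.3 = 1880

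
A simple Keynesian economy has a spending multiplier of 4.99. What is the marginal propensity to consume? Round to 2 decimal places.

MPC = 0.80

k = 1/(1 − MPC), so 1 − MPC = 1/k = 1/4.99 = 0.2004
MPC = 1 − 0.2004 = 0.80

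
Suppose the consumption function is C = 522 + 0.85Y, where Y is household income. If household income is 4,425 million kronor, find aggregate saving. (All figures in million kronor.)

S = 141.75

C = 522 + 0.85(4425) = 522 + 3761.25 = 4283.25
S = Y − C = 4425 − 4283.25 = 141.75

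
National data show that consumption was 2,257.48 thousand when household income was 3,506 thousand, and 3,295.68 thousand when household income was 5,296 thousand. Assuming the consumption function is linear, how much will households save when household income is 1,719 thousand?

MPC = (3295.68 − 2257.48)/(5296 − 3506) = 1038.2/1790 = 0.58
a = 2257.48 − 0.58(3506) = 2257.48 − 2033.48 = 224
C = 224 + 0.58(1719) = 1221.02
S = 1719 − 1221.02 = 497.98

S = 497.98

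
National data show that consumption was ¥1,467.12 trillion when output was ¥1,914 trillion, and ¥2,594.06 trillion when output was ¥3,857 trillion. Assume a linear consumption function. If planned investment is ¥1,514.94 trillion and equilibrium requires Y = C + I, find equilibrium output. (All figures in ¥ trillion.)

Y = 4457

MPC = (2594.06 − 1467.12)/(3857 − 1914) = 1126.94/1943 = 0.58
a = 1467.12 − 0.58(1914) = 357
Equilibrium: Y = 357 + 0.58Y + 1514.94
0.42Y = 1871.94, so Y = 1871.94/0.42 = 4457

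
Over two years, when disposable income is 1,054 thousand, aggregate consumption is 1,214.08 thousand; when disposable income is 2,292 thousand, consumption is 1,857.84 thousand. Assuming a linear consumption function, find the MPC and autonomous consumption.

MPC = 0.52; a = 666

MPC = ΔC/ΔY = (1857.84 − 1214.08)/(2292 − 1054) = 643.76/1238 = 0.52
a = C − MPC·Y = 1214.08 − 0.52(1054) = 1214.08 − 548.08 = 666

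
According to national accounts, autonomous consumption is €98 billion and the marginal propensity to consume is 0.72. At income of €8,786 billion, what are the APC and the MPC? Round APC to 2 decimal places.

MPC = 0.72 (the slope of the consumption function)
C = 98 + 0.72(8786) = 6423.92, so APC = 6423.92/8786 = 0.73

APC = 0.73; MPC = 0.72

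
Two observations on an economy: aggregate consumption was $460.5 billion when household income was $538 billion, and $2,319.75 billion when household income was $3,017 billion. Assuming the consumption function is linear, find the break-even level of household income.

MPC = (2319.75 − 460.5)/(3017 − 538) = 1859.25/2479 = 0.75
a = 460.5 − 0.75(538) = 460.5 − 403.5 = 57
Break-even: Y = a/(1−MPC) = 57/0.25 = 228

Y = 228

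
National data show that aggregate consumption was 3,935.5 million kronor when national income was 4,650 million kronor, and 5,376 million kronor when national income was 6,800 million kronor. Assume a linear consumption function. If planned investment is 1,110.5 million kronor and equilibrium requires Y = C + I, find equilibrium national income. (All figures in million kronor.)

Y = 5850

MPC = (5376 − 3935.5)/(6800 − 4650) = 1440.5/2150 = 0.67
a = 3935.5 − 0.67(4650) = 820
Equilibrium: Y = 820 + 0.67Y + 1110.5
0.33Y = 1930.5, so Y = 1930.5/0.33 = 5850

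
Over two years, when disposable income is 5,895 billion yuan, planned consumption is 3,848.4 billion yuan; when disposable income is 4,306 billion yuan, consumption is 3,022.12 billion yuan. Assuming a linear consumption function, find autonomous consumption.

a = 783

MPC = ΔC/ΔY = (3848.4 − 3022.12)/(5895 − 4306) = 826.28/1589 = 0.52
a = C − MPC·Y = 3022.12 − 0.52(4306) = 3022.12 − 2239.12 = 783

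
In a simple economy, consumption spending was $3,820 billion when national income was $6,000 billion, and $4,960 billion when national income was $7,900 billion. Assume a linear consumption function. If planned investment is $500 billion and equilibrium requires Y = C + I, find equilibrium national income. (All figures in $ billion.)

MPC = (4960 − 3820)/(7900 − 6000) = 1140/1900 = 0.6
a = 3820 − 0.6(6000) = 220
Equilibrium: Y = 220 + 0.6Y + 500
0.4Y = 720, so Y = 720/0.4 = 1800

Y = 1800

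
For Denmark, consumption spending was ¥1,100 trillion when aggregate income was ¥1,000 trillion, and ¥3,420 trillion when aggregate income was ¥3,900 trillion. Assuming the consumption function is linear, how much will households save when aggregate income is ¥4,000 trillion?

MPC = (3420 − 1100)/(3900 − 1000) = 2320/2900 = 0.8
a = 1100 − 0.8(1000) = 1100 − 800 = 300
C = 300 + 0.8(4000) = 3500
S = 4000 − 3500 = 500

S = 500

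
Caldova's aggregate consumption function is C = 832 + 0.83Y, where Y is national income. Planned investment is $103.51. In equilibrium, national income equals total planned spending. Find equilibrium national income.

Y = 5503

Y = C + I = 832 + 0.83Y + 103.51
Y − 0.83Y = 935.51
0.17Y = 935.51, so Y = 935.51/0.17 = 5503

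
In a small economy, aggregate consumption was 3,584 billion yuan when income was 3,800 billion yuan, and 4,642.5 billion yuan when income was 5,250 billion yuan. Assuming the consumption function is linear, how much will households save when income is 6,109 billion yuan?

S = 839.43

MPC = (4642.5 − 3584)/(5250 − 3800) = 1058.5/1450 = 0.73
a = 3584 − 0.73(3800) = 3584 − 2774 = 810
C = 810 + 0.73(6109) = 5269.57
S = 6109 − 5269.57 = 839.43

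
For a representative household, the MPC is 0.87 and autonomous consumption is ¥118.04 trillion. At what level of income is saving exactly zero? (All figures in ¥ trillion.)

At break-even, C = Y: 118.04 + 0.87Y = Y
0.13Y = 118.04, so Y = 118.04/0.13 = 908

Y = 908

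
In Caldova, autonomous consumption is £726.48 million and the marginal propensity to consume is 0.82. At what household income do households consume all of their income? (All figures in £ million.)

At break-even, C = Y: 726.48 + 0.82Y = Y
0.18Y = 726.48, so Y = 726.48/0.18 = 4036

Y = 4036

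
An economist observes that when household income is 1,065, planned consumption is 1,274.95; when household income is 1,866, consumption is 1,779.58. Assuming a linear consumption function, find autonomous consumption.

a = 604

MPC = ΔC/ΔY = (1779.58 − 1274.95)/(1866 − 1065) = 504.63/801 = 0.63
a = C − MPC·Y = 1274.95 − 0.63(1065) = 1274.95 − 670.95 = 604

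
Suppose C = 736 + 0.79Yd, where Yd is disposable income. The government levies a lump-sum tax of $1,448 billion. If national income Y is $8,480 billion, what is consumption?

C = 6291.28

Yd = Y − T = 8480 − 1448 = 7032
C = 736 + 0.79(7032) = 736 + 5555.28 = 6291.28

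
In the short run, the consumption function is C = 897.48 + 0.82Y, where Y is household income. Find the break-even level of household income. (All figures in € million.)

Y = 4986

At break-even, C = Y: 897.48 + 0.82Y = Y
0.18Y = 897.48, so Y = 897.48/0.18 = 4986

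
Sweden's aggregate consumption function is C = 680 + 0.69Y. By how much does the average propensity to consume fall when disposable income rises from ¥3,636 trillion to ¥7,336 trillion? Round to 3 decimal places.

At Y = 3636: C = 680 + 0.69(3636) = 3188.84, APC = 3188.84/3636 = 0.8770
At Y = 7336: C = 5741.84, APC = 5741.84/7336 = 0.7827
Fall in APC = 0.8770 − 0.7827 = 0.0943 ≈ 0.094

ΔAPC = 0.094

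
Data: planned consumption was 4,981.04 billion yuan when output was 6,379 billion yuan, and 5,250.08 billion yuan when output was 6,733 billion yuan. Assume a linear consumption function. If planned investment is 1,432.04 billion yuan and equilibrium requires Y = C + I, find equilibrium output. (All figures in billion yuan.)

MPC = (5250.08 − 4981.04)/(6733 − 6379) = 269.04/354 = 0.76
a = 4981.04 − 0.76(6379) = 133
Equilibrium: Y = 133 + 0.76Y + 1432.04
0.24Y = 1565.04, so Y = 1565.04/0.24 = 6521

Y = 6521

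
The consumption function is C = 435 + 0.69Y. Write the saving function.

S = Y − C = Y − (435 + 0.69Y) = -435 + (1 − 0.69)Y

S = -435 + 0.31Y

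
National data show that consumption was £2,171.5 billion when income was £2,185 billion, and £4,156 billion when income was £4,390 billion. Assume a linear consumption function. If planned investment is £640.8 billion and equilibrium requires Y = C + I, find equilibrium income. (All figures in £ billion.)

MPC = (4156 − 2171.5)/(4390 − 2185) = 1984.5/2205 = 0.9
a = 2171.5 − 0.9(2185) = 205
Equilibrium: Y = 205 + 0.9Y + 640.8
0.1Y = 845.8, so Y = 845.8/0.1 = 8458

Y = 8458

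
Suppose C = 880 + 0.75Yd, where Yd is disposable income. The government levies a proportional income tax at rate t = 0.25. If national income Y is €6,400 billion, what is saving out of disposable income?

S = 320

Yd = (1 − 0.25)(6400) = 0.75(6400) = 4800
C = 880 + 0.75(4800) = 880 + 3600 = 4480
S = Yd − C = 4800 − 4480 = 320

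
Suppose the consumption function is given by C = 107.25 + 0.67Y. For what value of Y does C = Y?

At break-even, C = Y: 107.25 + 0.67Y = Y
0.33Y = 107.25, so Y = 107.25/0.33 = 325

Y = 325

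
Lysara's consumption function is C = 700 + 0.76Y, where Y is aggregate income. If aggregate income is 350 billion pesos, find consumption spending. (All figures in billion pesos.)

C = 700 + 0.76(350) = 700 + 266 = 966

C = 966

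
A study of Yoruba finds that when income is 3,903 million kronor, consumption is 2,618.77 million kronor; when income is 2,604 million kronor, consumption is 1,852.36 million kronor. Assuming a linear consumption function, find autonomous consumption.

MPC = ΔC/ΔY = (2618.77 − 1852.36)/(3903 − 2604) = 766.41/1299 = 0.59
a = C − MPC·Y = 1852.36 − 0.59(2604) = 1852.36 − 1536.36 = 316

a = 316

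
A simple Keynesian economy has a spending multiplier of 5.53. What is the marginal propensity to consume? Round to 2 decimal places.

MPC = 0.82

k = 1/(1 − MPC), so 1 − MPC = 1/k = 1/5.53 = 0.1808
MPC = 1 − 0.1808 = 0.82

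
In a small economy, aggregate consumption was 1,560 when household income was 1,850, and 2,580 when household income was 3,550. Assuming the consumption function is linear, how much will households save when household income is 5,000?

S = 1550

MPC = (2580 − 1560)/(3550 − 1850) = 1020/1700 = 0.6
a = 1560 − 0.6(1850) = 1560 − 1110 = 450
C = 450 + 0.6(5000) = 3450
S = 5000 − 3450 = 1550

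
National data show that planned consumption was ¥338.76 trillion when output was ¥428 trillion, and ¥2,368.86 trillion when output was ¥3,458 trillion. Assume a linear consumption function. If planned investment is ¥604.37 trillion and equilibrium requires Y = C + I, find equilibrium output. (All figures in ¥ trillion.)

Y = 1989

MPC = (2368.86 − 338.76)/(3458 − 428) = 2030.1/3030 = 0.67
a = 338.76 − 0.67(428) = 52
Equilibrium: Y = 52 + 0.67Y + 604.37
0.33Y = 656.37, so Y = 656.37/0.33 = 1989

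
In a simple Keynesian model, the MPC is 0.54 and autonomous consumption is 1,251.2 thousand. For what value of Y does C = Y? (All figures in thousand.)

At break-even, C = Y: 1251.2 + 0.54Y = Y
0.46Y = 1251.2, so Y = 1251.2/0.46 = 2720

Y = 2720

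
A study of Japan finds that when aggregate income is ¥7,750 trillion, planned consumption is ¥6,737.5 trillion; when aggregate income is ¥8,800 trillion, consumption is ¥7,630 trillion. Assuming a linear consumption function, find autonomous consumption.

MPC = ΔC/ΔY = (7630 − 6737.5)/(8800 − 7750) = 892.5/1050 = 0.85
a = C − MPC·Y = 6737.5 − 0.85(7750) = 6737.5 − 6587.5 = 150

a = 150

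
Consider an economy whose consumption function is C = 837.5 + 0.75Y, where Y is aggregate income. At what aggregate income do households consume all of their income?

Y = 3350

At break-even, C = Y: 837.5 + 0.75Y = Y
0.25Y = 837.5, so Y = 837.5/0.25 = 3350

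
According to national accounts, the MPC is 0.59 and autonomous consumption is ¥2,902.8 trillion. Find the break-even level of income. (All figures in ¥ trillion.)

Y = 7080

At break-even, C = Y: 2902.8 + 0.59Y = Y
0.41Y = 2902.8, so Y = 2902.8/0.41 = 7080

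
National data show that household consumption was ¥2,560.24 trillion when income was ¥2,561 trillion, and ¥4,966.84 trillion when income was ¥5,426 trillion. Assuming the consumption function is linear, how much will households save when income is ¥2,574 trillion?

MPC = (4966.84 − 2560.24)/(5426 − 2561) = 2406.6/2865 = 0.84
a = 2560.24 − 0.84(2561) = 2560.24 − 2151.24 = 409
C = 409 + 0.84(2574) = 2571.16
S = 2574 − 2571.16 = 2.84

S = 2.84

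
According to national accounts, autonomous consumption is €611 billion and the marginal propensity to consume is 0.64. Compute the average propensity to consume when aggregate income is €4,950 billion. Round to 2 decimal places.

C = 611 + 0.64(4950) = 3779
APC = C/Y = 3779/4950 = 0.76

APC = 0.76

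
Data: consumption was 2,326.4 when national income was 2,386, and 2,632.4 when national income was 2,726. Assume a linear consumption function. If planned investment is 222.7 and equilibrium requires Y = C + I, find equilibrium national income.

MPC = (2632.4 − 2326.4)/(2726 − 2386) = 306/340 = 0.9
a = 2326.4 − 0.9(2386) = 179
Equilibrium: Y = 179 + 0.9Y + 222.7
0.1Y = 401.7, so Y = 401.7/0.1 = 4017

Y = 4017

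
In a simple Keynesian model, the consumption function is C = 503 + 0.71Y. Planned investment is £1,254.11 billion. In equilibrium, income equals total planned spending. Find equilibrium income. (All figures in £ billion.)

Y = 6059

Y = C + I = 503 + 0.71Y + 1254.11
Y − 0.71Y = 1757.11
0.29Y = 1757.11, so Y = 1757.11/0.29 = 6059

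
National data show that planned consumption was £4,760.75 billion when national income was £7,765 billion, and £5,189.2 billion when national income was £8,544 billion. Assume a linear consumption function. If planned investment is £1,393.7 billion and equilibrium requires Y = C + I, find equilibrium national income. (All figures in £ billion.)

Y = 4186

MPC = (5189.2 − 4760.75)/(8544 − 7765) = 428.45/779 = 0.55
a = 4760.75 − 0.55(7765) = 490
Equilibrium: Y = 490 + 0.55Y + 1393.7
0.45Y = 1883.7, so Y = 1883.7/0.45 = 4186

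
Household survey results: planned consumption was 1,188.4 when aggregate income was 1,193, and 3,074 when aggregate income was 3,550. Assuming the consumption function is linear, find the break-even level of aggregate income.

MPC = (3074 − 1188.4)/(3550 − 1193) = 1885.6/2357 = 0.8
a = 1188.4 − 0.8(1193) = 1188.4 − 954.4 = 234
Break-even: Y = a/(1−MPC) = 234/0.2 = 1170

Y = 1170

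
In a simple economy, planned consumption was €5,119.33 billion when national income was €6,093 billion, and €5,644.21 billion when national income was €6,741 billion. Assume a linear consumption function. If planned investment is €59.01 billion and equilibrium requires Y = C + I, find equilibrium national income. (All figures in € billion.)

MPC = (5644.21 − 5119.33)/(6741 − 6093) = 524.88/648 = 0.81
a = 5119.33 − 0.81(6093) = 184
Equilibrium: Y = 184 + 0.81Y + 59.01
0.19Y = 243.01, so Y = 243.01/0.19 = 1279

Y = 1279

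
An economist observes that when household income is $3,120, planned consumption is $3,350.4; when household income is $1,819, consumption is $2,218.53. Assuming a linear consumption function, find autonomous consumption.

MPC = ΔC/ΔY = (3350.4 − 2218.53)/(3120 − 1819) = 1131.87/1301 = 0.87
a = C − MPC·Y = 2218.53 − 0.87(1819) = 2218.53 − 1582.53 = 636

a = 636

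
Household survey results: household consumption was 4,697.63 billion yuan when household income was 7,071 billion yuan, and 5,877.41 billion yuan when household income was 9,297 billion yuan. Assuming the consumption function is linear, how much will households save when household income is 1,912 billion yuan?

MPC = (5877.41 − 4697.63)/(9297 − 7071) = 1179.78/2226 = 0.53
a = 4697.63 − 0.53(7071) = 4697.63 − 3747.63 = 950
C = 950 + 0.53(1912) = 1963.36
S = 1912 − 1963.36 = -51.36

S = -51.36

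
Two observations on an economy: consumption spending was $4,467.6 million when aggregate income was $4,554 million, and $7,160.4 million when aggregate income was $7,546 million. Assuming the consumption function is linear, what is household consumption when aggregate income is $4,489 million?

MPC = (7160.4 − 4467.6)/(7546 − 4554) = 2692.8/2992 = 0.9
a = 4467.6 − 0.9(4554) = 4467.6 − 4098.6 = 369
C = 369 + 0.9(4489) = 369 + 4040.1 = 4409.1

C = 4409.1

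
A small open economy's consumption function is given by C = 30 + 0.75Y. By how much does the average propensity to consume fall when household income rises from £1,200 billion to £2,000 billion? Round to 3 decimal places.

At Y = 1200: C = 30 + 0.75(1200) = 930, APC = 930/1200 = 0.7750
At Y = 2000: C = 1530, APC = 1530/2000 = 0.7650
Fall in APC = 0.7750 − 0.7650 = 0.010

ΔAPC = 0.010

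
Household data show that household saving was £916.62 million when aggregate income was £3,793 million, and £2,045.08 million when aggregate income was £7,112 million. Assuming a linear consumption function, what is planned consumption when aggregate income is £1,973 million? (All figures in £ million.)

C = 1675.18

MPS = ΔS/ΔY = (2045.08 − 916.62)/(7112 − 3793) = 1128.46/3319 = 0.34
MPC = 1 − MPS = 0.66
Autonomous saving = 916.62 − 0.34(3793) = -373, so a = 373
C = 373 + 0.66(1973) = 373 + 1302.18 = 1675.18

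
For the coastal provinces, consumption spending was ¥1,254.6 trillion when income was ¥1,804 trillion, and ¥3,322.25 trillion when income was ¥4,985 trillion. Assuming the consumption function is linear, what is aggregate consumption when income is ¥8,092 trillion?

MPC = (3322.25 − 1254.6)/(4985 − 1804) = 2067.65/3181 = 0.65
a = 1254.6 − 0.65(1804) = 1254.6 − 1172.6 = 82
C = 82 + 0.65(8092) = 82 + 5259.8 = 5341.8

C = 5341.8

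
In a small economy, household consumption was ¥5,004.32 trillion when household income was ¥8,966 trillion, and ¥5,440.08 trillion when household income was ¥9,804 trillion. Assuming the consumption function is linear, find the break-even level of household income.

Y = 712.5

MPC = (5440.08 − 5004.32)/(9804 − 8966) = 435.76/838 = 0.52
a = 5004.32 − 0.52(8966) = 5004.32 − 4662.32 = 342
Break-even: Y = a/(1−MPC) = 342/0.48 = 712.5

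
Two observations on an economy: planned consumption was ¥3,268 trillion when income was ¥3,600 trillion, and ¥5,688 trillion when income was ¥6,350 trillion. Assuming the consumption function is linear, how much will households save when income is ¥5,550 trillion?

S = 566

MPC = (5688 − 3268)/(6350 − 3600) = 2420/2750 = 0.88
a = 3268 − 0.88(3600) = 3268 − 3168 = 100
C = 100 + 0.88(5550) = 4984
S = 5550 − 4984 = 566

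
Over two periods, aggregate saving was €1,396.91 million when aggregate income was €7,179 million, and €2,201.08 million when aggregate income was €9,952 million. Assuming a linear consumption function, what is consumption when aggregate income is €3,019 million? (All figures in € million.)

MPS = ΔS/ΔY = (2201.08 − 1396.91)/(9952 − 7179) = 804.17/2773 = 0.29
MPC = 1 − MPS = 0.71
Autonomous saving = 1396.91 − 0.29(7179) = -685, so a = 685
C = 685 + 0.71(3019) = 685 + 2143.49 = 2828.49

C = 2828.49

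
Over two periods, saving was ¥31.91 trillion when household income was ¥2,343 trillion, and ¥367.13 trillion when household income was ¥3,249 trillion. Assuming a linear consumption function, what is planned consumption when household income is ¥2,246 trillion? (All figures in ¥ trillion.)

MPS = ΔS/ΔY = (367.13 − 31.91)/(3249 − 2343) = 335.22/906 = 0.37
MPC = 1 − MPS = 0.63
Autonomous saving = 31.91 − 0.37(2343) = -835, so a = 835
C = 835 + 0.63(2246) = 835 + 1414.98 = 2249.98

C = 2249.98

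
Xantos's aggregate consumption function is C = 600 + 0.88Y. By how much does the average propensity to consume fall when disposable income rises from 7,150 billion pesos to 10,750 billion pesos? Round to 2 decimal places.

ΔAPC = 0.03

At Y = 7150: C = 600 + 0.88(7150) = 6892, APC = 6892/7150 = 0.964
At Y = 10750: C = 10060, APC = 10060/10750 = 0.936
Fall in APC = 0.964 − 0.936 = 0.028 ≈ 0.03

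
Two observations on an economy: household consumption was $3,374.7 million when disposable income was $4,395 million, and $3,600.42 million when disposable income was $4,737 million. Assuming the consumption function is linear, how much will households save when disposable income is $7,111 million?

MPC = (3600.42 − 3374.7)/(4737 − 4395) = 225.72/342 = 0.66
a = 3374.7 − 0.66(4395) = 3374.7 − 2900.7 = 474
C = 474 + 0.66(7111) = 5167.26
S = 7111 − 5167.26 = 1943.74

S = 1943.74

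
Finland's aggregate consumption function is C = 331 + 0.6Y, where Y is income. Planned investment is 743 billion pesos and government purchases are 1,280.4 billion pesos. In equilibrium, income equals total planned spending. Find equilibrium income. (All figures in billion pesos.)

Y = 5886

Y = C + I + G = 331 + 0.6Y + 743 + 1280.4
Y − 0.6Y = 2354.4
0.4Y = 2354.4, so Y = 2354.4/0.4 = 5886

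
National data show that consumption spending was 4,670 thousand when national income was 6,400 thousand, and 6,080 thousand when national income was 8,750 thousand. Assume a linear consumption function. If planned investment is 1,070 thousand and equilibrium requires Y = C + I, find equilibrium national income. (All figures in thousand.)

MPC = (6080 − 4670)/(8750 − 6400) = 1410/2350 = 0.6
a = 4670 − 0.6(6400) = 830
Equilibrium: Y = 830 + 0.6Y + 1070
0.4Y = 1900, so Y = 1900/0.4 = 4750

Y = 4750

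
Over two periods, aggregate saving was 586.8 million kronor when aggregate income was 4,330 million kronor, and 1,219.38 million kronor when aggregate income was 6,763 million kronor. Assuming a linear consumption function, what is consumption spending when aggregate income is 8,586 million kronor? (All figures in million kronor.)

C = 6892.64

MPS = ΔS/ΔY = (1219.38 − 586.8)/(6763 − 4330) = 632.58/2433 = 0.26
MPC = 1 − MPS = 0.74
Autonomous saving = 586.8 − 0.26(4330) = -539, so a = 539
C = 539 + 0.74(8586) = 539 + 6353.64 = 6892.64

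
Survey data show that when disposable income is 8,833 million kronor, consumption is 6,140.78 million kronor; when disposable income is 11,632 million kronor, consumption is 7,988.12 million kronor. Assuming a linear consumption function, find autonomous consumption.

MPC = ΔC/ΔY = (7988.12 − 6140.78)/(11632 − 8833) = 1847.34/2799 = 0.66
a = C − MPC·Y = 6140.78 − 0.66(8833) = 6140.78 − 5829.78 = 311

a = 311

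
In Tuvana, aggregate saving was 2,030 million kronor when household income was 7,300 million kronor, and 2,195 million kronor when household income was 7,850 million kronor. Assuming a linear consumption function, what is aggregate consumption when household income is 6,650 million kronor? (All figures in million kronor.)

MPS = ΔS/ΔY = (2195 − 2030)/(7850 − 7300) = 165/550 = 0.3
MPC = 1 − MPS = 0.7
Autonomous saving = 2030 − 0.3(7300) = -160, so a = 160
C = 160 + 0.7(6650) = 160 + 4655 = 4815

C = 4815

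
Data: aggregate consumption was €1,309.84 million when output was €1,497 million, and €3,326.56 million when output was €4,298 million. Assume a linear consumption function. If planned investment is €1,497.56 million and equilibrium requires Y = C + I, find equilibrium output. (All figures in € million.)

MPC = (3326.56 − 1309.84)/(4298 − 1497) = 2016.72/2801 = 0.72
a = 1309.84 − 0.72(1497) = 232
Equilibrium: Y = 232 + 0.72Y + 1497.56
0.28Y = 1729.56, so Y = 1729.56/0.28 = 6177

Y = 6177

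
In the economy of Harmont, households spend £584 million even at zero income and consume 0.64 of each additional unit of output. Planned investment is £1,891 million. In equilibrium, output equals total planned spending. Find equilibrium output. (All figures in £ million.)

Y = C + I = 584 + 0.64Y + 1891
Y − 0.64Y = 2475
0.36Y = 2475, so Y = 2475/0.36 = 6875

Y = 6875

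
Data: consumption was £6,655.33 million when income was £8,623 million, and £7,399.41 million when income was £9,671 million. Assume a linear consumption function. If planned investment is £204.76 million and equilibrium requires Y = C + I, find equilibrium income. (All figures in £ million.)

MPC = (7399.41 − 6655.33)/(9671 − 8623) = 744.08/1048 = 0.71
a = 6655.33 − 0.71(8623) = 533
Equilibrium: Y = 533 + 0.71Y + 204.76
0.29Y = 737.76, so Y = 737.76/0.29 = 2544

Y = 2544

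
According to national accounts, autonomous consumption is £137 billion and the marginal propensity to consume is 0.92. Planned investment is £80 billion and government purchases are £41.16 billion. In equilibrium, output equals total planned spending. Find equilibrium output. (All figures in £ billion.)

Y = 3227

Y = C + I + G = 137 + 0.92Y + 80 + 41.16
Y − 0.92Y = 258.16
0.08Y = 258.16, so Y = 258.16/0.08 = 3227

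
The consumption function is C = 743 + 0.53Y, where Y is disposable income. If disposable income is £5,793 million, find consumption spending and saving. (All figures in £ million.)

C = 3813.29; S = 1979.71

C = 743 + 0.53(5793) = 743 + 3070.29 = 3813.29
S = Y − C = 5793 − 3813.29 = 1979.71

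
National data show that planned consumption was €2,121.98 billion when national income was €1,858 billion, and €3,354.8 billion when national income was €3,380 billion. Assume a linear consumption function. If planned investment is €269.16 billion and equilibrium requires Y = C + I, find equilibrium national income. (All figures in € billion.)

Y = 4664

MPC = (3354.8 − 2121.98)/(3380 − 1858) = 1232.82/1522 = 0.81
a = 2121.98 − 0.81(1858) = 617
Equilibrium: Y = 617 + 0.81Y + 269.16
0.19Y = 886.16, so Y = 886.16/0.19 = 4664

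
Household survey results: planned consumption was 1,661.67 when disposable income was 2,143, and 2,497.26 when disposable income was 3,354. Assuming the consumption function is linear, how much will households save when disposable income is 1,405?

S = 252.55

MPC = (2497.26 − 1661.67)/(3354 − 2143) = 835.59/1211 = 0.69
a = 1661.67 − 0.69(2143) = 1661.67 − 1478.67 = 183
C = 183 + 0.69(1405) = 1152.45
S = 1405 − 1152.45 = 252.55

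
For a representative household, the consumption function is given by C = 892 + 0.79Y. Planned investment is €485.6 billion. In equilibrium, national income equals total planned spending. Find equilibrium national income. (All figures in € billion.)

Y = C + I = 892 + 0.79Y + 485.6
Y − 0.79Y = 1377.6
0.21Y = 1377.6, so Y = 1377.6/0.21 = 6560

Y = 6560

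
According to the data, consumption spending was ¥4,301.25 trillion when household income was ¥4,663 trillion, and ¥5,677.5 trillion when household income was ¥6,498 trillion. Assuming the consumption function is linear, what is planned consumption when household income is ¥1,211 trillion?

C = 1712.25

MPC = (5677.5 − 4301.25)/(6498 − 4663) = 1376.25/1835 = 0.75
a = 4301.25 − 0.75(4663) = 4301.25 − 3497.25 = 804
C = 804 + 0.75(1211) = 804 + 908.25 = 1712.25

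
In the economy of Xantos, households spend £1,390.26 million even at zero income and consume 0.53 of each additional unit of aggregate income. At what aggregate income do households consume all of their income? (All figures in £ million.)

Y = 2958

At break-even, C = Y: 1390.26 + 0.53Y = Y
0.47Y = 1390.26, so Y = 1390.26/0.47 = 2958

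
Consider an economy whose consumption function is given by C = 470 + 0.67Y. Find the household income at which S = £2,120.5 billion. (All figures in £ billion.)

S = Y − C = -470 + 0.33Y
-470 + 0.33Y = 2120.5, so 0.33Y = 2590.5 and Y = 7850

Y = 7850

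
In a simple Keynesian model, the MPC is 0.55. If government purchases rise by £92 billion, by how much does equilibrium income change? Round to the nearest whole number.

ΔY ≈ 204

The multiplier is 1/(1 − MPC) = 1/0.45.
ΔY = 92/0.45 = 204.44 ≈ 204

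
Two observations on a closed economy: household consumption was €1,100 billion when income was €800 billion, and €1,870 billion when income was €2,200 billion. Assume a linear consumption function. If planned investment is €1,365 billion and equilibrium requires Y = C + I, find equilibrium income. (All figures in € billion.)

MPC = (1870 − 1100)/(2200 − 800) = 770/1400 = 0.55
a = 1100 − 0.55(800) = 660
Equilibrium: Y = 660 + 0.55Y + 1365
0.45Y = 2025, so Y = 2025/0.45 = 4500

Y = 4500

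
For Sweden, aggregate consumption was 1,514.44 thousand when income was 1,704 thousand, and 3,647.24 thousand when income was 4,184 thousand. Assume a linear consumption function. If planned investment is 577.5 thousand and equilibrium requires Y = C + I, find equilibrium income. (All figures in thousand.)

Y = 4475

MPC = (3647.24 − 1514.44)/(4184 − 1704) = 2132.8/2480 = 0.86
a = 1514.44 − 0.86(1704) = 49
Equilibrium: Y = 49 + 0.86Y + 577.5
0.14Y = 626.5, so Y = 626.5/0.14 = 4475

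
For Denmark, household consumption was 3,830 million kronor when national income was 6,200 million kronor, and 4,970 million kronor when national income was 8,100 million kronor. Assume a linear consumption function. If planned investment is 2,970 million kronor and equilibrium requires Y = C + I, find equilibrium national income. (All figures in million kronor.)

Y = 7700

MPC = (4970 − 3830)/(8100 − 6200) = 1140/1900 = 0.6
a = 3830 − 0.6(6200) = 110
Equilibrium: Y = 110 + 0.6Y + 2970
0.4Y = 3080, so Y = 3080/0.4 = 7700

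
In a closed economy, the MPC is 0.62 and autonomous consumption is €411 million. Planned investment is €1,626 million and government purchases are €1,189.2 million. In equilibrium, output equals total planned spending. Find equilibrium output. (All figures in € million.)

Y = 8490

Y = C + I + G = 411 + 0.62Y + 1626 + 1189.2
Y − 0.62Y = 3226.2
0.38Y = 3226.2, so Y = 3226.2/0.38 = 8490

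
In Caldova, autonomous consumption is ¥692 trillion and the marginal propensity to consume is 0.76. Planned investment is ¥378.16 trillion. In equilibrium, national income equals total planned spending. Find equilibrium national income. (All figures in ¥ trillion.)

Y = C + I = 692 + 0.76Y + 378.16
Y − 0.76Y = 1070.16
0.24Y = 1070.16, so Y = 1070.16/0.24 = 4459

Y = 4459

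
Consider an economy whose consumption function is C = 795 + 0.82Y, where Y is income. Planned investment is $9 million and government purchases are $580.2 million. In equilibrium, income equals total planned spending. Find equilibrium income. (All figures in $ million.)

Y = 7690

Y = C + I + G = 795 + 0.82Y + 9 + 580.2
Y − 0.82Y = 1384.2
0.18Y = 1384.2, so Y = 1384.2/0.18 = 7690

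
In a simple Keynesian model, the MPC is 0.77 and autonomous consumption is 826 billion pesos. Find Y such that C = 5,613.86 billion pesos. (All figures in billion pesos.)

Y = 6218

826 + 0.77Y = 5613.86
0.77Y = 4787.86, so Y = 4787.86/0.77 = 6218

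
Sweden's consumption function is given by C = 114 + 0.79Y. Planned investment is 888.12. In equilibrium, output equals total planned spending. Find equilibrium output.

Y = C + I = 114 + 0.79Y + 888.12
Y − 0.79Y = 1002.12
0.21Y = 1002.12, so Y = 1002.12/0.21 = 4772

Y = 4772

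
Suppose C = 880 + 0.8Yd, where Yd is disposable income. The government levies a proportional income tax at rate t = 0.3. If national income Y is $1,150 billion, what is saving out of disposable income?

S = -719

Yd = (1 − 0.3)(1150) = 0.7(1150) = 805
C = 880 + 0.8(805) = 880 + 644 = 1524
S = Yd − C = 805 − 1524 = -719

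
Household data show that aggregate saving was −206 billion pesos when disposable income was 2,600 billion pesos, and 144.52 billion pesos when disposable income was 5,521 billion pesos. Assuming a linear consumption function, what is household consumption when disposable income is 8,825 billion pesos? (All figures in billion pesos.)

C = 8284

MPS = ΔS/ΔY = (144.52 − (-206))/(5521 − 2600) = 350.52/2921 = 0.12
MPC = 1 − MPS = 0.88
Autonomous saving = -206 − 0.12(2600) = -518, so a = 518
C = 518 + 0.88(8825) = 518 + 7766 = 8284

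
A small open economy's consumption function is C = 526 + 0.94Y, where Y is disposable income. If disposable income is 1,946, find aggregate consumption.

C = 2355.24

C = 526 + 0.94(1946) = 526 + 1829.24 = 2355.24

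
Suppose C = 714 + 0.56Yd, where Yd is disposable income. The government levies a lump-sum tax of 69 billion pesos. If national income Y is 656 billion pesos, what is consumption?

C = 1042.72

Yd = Y − T = 656 − 69 = 587
C = 714 + 0.56(587) = 714 + 328.72 = 1042.72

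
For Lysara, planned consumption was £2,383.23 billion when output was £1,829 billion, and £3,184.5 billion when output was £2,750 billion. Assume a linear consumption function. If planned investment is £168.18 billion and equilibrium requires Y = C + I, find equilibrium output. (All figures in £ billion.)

MPC = (3184.5 − 2383.23)/(2750 − 1829) = 801.27/921 = 0.87
a = 2383.23 − 0.87(1829) = 792
Equilibrium: Y = 792 + 0.87Y + 168.18
0.13Y = 960.18, so Y = 960.18/0.13 = 7386

Y = 7386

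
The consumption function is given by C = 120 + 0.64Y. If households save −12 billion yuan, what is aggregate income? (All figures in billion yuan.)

Y = 300

S = Y − C = -120 + 0.36Y
-120 + 0.36Y = -12, so 0.36Y = 108 and Y = 300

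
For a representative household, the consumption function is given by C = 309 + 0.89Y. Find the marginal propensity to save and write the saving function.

MPS = 1 − MPC = 1 − 0.89 = 0.11
S = Y − C = -309 + 0.11Y

MPS = 0.11; S = -309 + 0.11Y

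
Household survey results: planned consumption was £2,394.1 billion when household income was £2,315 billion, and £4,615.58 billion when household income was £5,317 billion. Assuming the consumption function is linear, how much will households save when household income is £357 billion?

S = -588.18

MPC = (4615.58 − 2394.1)/(5317 − 2315) = 2221.48/3002 = 0.74
a = 2394.1 − 0.74(2315) = 2394.1 − 1713.1 = 681
C = 681 + 0.74(357) = 945.18
S = 357 − 945.18 = -588.18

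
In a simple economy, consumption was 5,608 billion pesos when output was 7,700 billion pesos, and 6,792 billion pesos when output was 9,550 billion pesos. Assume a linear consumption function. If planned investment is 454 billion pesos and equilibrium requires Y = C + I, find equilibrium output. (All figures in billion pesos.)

MPC = (6792 − 5608)/(9550 − 7700) = 1184/1850 = 0.64
a = 5608 − 0.64(7700) = 680
Equilibrium: Y = 680 + 0.64Y + 454
0.36Y = 1134, so Y = 1134/0.36 = 3150

Y = 3150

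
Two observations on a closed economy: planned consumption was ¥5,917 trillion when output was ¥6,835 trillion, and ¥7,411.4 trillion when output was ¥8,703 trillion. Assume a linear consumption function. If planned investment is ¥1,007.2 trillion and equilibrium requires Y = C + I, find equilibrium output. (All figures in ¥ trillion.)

Y = 7281

MPC = (7411.4 − 5917)/(8703 − 6835) = 1494.4/1868 = 0.8
a = 5917 − 0.8(6835) = 449
Equilibrium: Y = 449 + 0.8Y + 1007.2
0.2Y = 1456.2, so Y = 1456.2/0.2 = 7281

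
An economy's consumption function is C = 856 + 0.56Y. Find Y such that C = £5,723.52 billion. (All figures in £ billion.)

856 + 0.56Y = 5723.52
0.56Y = 4867.52, so Y = 4867.52/0.56 = 8692

Y = 8692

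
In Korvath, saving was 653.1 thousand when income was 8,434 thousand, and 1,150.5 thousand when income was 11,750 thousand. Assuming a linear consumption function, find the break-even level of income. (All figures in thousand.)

MPS = ΔS/ΔY = (1150.5 − 653.1)/(11750 − 8434) = 497.4/3316 = 0.15
MPC = 1 − MPS = 0.85
From S(8434) = 653.1: −a + 0.15(8434) = 653.1, so a = 1265.1 − 653.1 = 612
Break-even (S = 0): Y = a/MPS = 612/0.15 = 4080

Y = 4080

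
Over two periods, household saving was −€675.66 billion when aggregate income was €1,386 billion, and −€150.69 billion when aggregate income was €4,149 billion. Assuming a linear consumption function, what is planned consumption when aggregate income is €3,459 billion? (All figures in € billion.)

MPS = ΔS/ΔY = (-150.69 − (-675.66))/(4149 − 1386) = 524.97/2763 = 0.19
MPC = 1 − MPS = 0.81
Autonomous saving = -675.66 − 0.19(1386) = -939, so a = 939
C = 939 + 0.81(3459) = 939 + 2801.79 = 3740.79

C = 3740.79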